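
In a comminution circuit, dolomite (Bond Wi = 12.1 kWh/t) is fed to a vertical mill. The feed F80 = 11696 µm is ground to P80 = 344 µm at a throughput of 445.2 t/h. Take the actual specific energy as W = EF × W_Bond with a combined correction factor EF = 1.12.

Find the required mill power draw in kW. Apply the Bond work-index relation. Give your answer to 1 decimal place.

W = 10 Wi (P80^-0.5 − F80^-0.5)
W = 10·12.1·(1/√344 − 1/√11696) = 10·12.1·(0.044670) = 5.4050 kWh/t
Apply correction: 5.4050 × 1.12 = 6.0537 kWh/t
Mill draw = 6.0537 × 445.2 = 2695.1 kW

P = 2695.1 kW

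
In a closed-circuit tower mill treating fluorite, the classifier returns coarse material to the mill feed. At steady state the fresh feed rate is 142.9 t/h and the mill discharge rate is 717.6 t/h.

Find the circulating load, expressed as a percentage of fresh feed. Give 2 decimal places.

CL = 402.17 %

Discharge = new feed + return, hence
R = M − F = 717.6 − 142.9 = 574.7 t/h
CL = 100·R/F = 100·574.7/142.9 = 402.17 %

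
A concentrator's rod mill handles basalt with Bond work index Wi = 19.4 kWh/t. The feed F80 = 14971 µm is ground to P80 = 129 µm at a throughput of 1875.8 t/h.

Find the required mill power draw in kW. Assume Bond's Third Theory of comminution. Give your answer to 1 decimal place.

W = 10 Wi / √P80 − 10 Wi / √F80
W = 10·19.4·(1/√129 − 1/√14971) = 10·19.4·(0.079872) = 15.4952 kWh/t
Power = W × throughput = 15.4952 kWh/t × 1875.8 t/h = 29065.9 kW

P = 29065.9 kW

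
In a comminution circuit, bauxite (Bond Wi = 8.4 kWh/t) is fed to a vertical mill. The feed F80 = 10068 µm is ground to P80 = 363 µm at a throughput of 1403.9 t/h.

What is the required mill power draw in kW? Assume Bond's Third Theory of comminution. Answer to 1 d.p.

P = 5014.3 kW

Bond: W = 10·Wi·(1/√P80 − 1/√F80)
W = 10·8.4·(1/√363 − 1/√10068) = 10·8.4·(0.042520) = 3.5717 kWh/t
P_mill = W·ṁ = 3.5717·1403.9 = 5014.3 kW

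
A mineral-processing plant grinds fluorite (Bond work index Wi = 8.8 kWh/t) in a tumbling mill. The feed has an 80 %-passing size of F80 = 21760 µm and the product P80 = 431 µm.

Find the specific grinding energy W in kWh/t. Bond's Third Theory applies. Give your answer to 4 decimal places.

W = 10 Wi (1/√P80 − 1/√F80)  [Bond]
1/√431 = 0.048168;  1/√21760 = 0.006779
W = 10·8.8·(0.048168 − 0.006779) = 3.6423 kWh/t

W = 3.6423 kWh/t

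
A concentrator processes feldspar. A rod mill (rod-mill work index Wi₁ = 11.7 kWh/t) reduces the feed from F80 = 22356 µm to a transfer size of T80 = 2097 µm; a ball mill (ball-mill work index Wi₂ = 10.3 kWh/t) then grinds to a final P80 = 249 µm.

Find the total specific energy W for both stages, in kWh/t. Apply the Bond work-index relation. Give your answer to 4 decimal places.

Bond: W = 10·Wi·(1/√P80 − 1/√F80)
Stage 1 (22356→2097 µm, Wi₁=11.7): W₁ = 10·11.7·(0.021837 − 0.006688) = 1.7725 kWh/t
Stage 2 (2097→249 µm, Wi₂=10.3): W₂ = 10·10.3·(0.063372 − 0.021837) = 4.2781 kWh/t
W = W₁ + W₂ = 1.7725 + 4.2781 = 6.0506 kWh/t

W = 6.0506 kWh/t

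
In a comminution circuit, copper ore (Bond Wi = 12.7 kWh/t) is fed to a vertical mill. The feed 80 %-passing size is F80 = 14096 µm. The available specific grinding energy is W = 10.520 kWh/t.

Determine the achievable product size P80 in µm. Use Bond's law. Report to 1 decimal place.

Bond:  W = 10 Wi (1/√P − 1/√F)
⇒ 1/√P80 = W/(10·Wi) + 1/√F80
  = 10.5200/(10·12.7) + 1/√14096 = 0.082835 + 0.008423 = 0.091257
P80 = (1/0.091257)² = 10.9580² = 120.08 µm

P80 = 120.1 µm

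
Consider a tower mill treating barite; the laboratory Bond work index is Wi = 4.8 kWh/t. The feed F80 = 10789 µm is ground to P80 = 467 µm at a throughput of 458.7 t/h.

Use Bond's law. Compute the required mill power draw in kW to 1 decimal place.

W = 10 Wi / √P80 − 10 Wi / √F80
W = 10·4.8·(1/√467 − 1/√10789) = 10·4.8·(0.036647) = 1.7591 kWh/t
Mill draw = 1.7591 × 458.7 = 806.9 kW

P = 806.9 kW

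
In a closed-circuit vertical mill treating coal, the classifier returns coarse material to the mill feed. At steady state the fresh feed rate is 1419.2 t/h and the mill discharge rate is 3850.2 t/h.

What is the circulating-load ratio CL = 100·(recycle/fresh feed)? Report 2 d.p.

M = F + R at steady state, so:
R = M − F = 3850.2 − 1419.2 = 2431.0 t/h
CL = 100·R/F = 100·2431.0/1419.2 = 171.29 %

CL = 171.29 %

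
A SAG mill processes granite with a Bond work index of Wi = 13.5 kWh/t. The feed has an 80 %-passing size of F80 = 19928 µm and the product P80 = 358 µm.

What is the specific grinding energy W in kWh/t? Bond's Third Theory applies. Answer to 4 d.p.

W = 6.1787 kWh/t

W_Bond = 10·Wi·(1/√P₈₀ − 1/√F₈₀)
1/√358 = 0.052852;  1/√19928 = 0.007084
W = 10·13.5·(0.052852 − 0.007084) = 6.1787 kWh/t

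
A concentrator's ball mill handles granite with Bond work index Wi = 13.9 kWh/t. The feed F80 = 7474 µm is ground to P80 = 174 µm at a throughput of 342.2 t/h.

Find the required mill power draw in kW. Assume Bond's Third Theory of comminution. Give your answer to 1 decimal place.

W = 10 Wi / √P80 − 10 Wi / √F80
W = 10·13.9·(1/√174 − 1/√7474) = 10·13.9·(0.064243) = 8.9297 kWh/t
P_mill = W·ṁ = 8.9297·342.2 = 3055.8 kW

P = 3055.8 kW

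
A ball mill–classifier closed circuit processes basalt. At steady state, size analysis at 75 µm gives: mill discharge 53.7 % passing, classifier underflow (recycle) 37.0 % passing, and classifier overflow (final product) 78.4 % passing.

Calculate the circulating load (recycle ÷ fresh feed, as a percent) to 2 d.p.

CL = 147.90 %

Let r = R/F. Size balance at 75 µm:
r = (o − d)/(d − u)
r = (78.4 − 53.7)/(53.7 − 37.0) = 24.7/16.7 = 1.4790
CL = 100·r = 147.90 %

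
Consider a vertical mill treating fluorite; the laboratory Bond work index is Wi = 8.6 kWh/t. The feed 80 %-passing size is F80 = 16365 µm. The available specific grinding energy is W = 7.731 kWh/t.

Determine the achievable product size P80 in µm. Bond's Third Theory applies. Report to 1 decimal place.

W = 10 Wi (1/√P80 − 1/√F80)  [Bond]
P80^(−½) = W/(10 Wi) + F80^(−½)
  = 7.7310/(10·8.6) + 1/√16365 = 0.089895 + 0.007817 = 0.097712
P80 = (1/0.097712)² = 10.2341² = 104.74 µm

P80 = 104.7 µm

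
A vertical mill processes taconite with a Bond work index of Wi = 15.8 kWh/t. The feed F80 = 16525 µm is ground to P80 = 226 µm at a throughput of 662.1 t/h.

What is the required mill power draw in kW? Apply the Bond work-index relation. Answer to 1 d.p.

P = 6144.9 kW

W = 10·Wi·(P80^(-½) − F80^(-½))
W = 10·15.8·(1/√226 − 1/√16525) = 10·15.8·(0.058740) = 9.2809 kWh/t
Mill draw = 9.2809 × 662.1 = 6144.9 kW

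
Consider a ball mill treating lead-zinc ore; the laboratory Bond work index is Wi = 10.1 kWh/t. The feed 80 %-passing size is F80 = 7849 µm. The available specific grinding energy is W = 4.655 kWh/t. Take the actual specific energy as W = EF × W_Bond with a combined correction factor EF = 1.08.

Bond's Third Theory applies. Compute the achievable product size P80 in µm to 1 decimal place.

P80 = 343.4 µm

Bond: W = 10·Wi·(1/√P80 − 1/√F80)
W_Bond = W / EF = 4.655 / 1.08 = 4.3102 kWh/t
P80^-0.5 = F80^-0.5 + W_Bond/(10 Wi)
  = 4.3102/(10·10.1) + 1/√7849 = 0.042675 + 0.011287 = 0.053962
P80 = (1/0.053962)² = 18.5314² = 343.41 µm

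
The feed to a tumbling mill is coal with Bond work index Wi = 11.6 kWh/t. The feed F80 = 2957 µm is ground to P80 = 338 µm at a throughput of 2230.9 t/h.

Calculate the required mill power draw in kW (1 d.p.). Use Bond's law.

W = 10·Wi·[P80^(−½) − F80^(−½)]
W = 10·11.6·(1/√338 − 1/√2957) = 10·11.6·(0.036003) = 4.1764 kWh/t
P = W·T = 4.1764·2230.9 = 9317.1 kW

P = 9317.1 kW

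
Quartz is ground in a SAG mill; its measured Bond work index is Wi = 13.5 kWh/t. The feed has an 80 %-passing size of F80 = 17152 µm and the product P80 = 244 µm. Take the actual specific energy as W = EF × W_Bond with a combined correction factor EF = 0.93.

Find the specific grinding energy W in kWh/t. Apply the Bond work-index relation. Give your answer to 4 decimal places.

W = 10·Wi·[P80^(−½) − F80^(−½)]
1/√244 = 0.064018;  1/√17152 = 0.007636
W = 10·13.5·(0.064018 − 0.007636) = 7.6117 kWh/t
Apply correction: 7.6117 × 0.93 = 7.0789 kWh/t

W = 7.0789 kWh/t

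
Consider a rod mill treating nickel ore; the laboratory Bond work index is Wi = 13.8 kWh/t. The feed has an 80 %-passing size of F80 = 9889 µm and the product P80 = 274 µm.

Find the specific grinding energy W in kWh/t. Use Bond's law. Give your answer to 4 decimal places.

W = 6.9492 kWh/t

W = 10 Wi (1/√P80 − 1/√F80)  [Bond]
1/√274 = 0.060412;  1/√9889 = 0.010056
W = 10·13.8·(0.060412 − 0.010056) = 6.9492 kWh/t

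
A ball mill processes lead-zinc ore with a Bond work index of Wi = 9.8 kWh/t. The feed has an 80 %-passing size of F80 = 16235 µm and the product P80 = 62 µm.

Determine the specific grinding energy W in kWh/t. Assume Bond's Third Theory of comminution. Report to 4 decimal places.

W = 10·Wi·(P80^(-½) − F80^(-½))
1/√62 = 0.127000;  1/√16235 = 0.007848
W = 10·9.8·(0.127000 − 0.007848) = 11.6769 kWh/t

W = 11.6769 kWh/t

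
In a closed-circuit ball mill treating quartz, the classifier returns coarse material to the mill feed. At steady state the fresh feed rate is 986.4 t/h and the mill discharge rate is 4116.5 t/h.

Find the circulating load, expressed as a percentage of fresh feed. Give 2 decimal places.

Steady state: M = F + R.
R = M − F = 4116.5 − 986.4 = 3130.1 t/h
CL = 100·R/F = 100·3130.1/986.4 = 317.33 %

CL = 317.33 %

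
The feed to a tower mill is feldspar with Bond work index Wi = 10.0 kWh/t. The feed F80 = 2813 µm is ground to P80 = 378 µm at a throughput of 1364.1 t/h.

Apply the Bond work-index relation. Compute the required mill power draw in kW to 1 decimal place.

P = 4444.2 kW

W_Bond = 10·Wi·(1/√P₈₀ − 1/√F₈₀)
W = 10·10.0·(1/√378 − 1/√2813) = 10·10.0·(0.032580) = 3.2580 kWh/t
Power = W × throughput = 3.2580 kWh/t × 1364.1 t/h = 4444.2 kW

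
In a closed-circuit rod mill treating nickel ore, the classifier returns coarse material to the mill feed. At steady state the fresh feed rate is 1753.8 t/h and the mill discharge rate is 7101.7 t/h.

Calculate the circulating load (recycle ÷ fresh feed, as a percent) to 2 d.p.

M = F + R at steady state, so:
R = M − F = 7101.7 − 1753.8 = 5347.9 t/h
CL = 100·R/F = 100·5347.9/1753.8 = 304.93 %

CL = 304.93 %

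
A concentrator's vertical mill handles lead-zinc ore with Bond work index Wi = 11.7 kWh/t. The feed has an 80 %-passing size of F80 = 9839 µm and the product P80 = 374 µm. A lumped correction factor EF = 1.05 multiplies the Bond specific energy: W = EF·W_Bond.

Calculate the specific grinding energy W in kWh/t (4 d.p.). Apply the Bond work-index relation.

W = 5.1139 kWh/t

Bond:  W = 10 Wi (1/√P − 1/√F)
1/√374 = 0.051709;  1/√9839 = 0.010081
W = 10·11.7·(0.051709 − 0.010081) = 4.8704 kWh/t
With EF = 1.05: W = 4.8704·1.05 = 5.1139 kWh/t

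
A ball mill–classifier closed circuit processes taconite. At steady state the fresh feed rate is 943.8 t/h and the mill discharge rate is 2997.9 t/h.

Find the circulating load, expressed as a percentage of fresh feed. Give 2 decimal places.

CL = 217.64 %

M = F + R at steady state, so:
R = M − F = 2997.9 − 943.8 = 2054.1 t/h
CL = 100·R/F = 100·2054.1/943.8 = 217.64 %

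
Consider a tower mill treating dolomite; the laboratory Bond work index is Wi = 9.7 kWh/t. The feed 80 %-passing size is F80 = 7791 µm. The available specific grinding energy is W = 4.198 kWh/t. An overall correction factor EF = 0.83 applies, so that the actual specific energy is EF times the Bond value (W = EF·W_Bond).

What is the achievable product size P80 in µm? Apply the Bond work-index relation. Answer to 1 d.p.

W = 10 Wi / √P80 − 10 Wi / √F80
W_Bond = W / EF = 4.198 / 0.83 = 5.0578 kWh/t
⇒ 1/√P80 = W_Bond/(10·Wi) + 1/√F80
  = 5.0578/(10·9.7) + 1/√7791 = 0.052143 + 0.011329 = 0.063472
P80 = (1/0.063472)² = 15.7550² = 248.22 µm

P80 = 248.2 µm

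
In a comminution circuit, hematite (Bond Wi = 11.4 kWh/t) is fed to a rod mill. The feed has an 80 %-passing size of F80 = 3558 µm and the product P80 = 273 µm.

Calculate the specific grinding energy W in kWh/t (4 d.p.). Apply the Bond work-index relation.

Bond: W = 10·Wi·(1/√P80 − 1/√F80)
1/√273 = 0.060523;  1/√3558 = 0.016765
W = 10·11.4·(0.060523 − 0.016765) = 4.9884 kWh/t

W = 4.9884 kWh/t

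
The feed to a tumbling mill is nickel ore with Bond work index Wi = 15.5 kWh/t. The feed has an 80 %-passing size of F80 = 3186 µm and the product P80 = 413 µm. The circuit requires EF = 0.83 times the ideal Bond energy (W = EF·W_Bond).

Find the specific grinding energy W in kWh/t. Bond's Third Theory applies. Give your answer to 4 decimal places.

W = 4.0512 kWh/t

W = 10·Wi·[P80^(−½) − F80^(−½)]
1/√413 = 0.049207;  1/√3186 = 0.017716
W = 10·15.5·(0.049207 − 0.017716) = 4.8810 kWh/t
Corrected W = EF·W_Bond = 0.83·4.8810 = 4.0512 kWh/t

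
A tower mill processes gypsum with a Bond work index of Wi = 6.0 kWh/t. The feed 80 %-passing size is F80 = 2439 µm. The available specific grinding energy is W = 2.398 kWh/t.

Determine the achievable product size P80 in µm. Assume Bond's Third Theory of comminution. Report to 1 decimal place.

P80 = 275.8 µm

W_Bond = 10·Wi·(1/√P₈₀ − 1/√F₈₀)
P80^(−½) = W/(10 Wi) + F80^(−½)
  = 2.3980/(10·6.0) + 1/√2439 = 0.039967 + 0.020249 = 0.060215
P80 = (1/0.060215)² = 16.6071² = 275.80 µm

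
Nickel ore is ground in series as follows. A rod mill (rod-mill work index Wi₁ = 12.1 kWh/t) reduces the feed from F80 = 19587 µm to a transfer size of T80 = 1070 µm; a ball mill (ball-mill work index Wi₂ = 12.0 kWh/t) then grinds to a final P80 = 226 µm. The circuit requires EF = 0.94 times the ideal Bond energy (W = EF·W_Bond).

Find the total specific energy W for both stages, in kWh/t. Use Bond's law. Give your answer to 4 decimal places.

W = 6.7194 kWh/t

W = 10 Wi (1/√P80 − 1/√F80)  [Bond]
Stage 1 (19587→1070 µm, Wi₁=12.1): W₁ = 10·12.1·(0.030571 − 0.007145) = 2.8345 kWh/t
Stage 2 (1070→226 µm, Wi₂=12.0): W₂ = 10·12.0·(0.066519 − 0.030571) = 4.3138 kWh/t
W = W₁ + W₂ = 2.8345 + 4.3138 = 7.1483 kWh/t
Apply correction: 7.1483 × 0.94 = 6.7194 kWh/t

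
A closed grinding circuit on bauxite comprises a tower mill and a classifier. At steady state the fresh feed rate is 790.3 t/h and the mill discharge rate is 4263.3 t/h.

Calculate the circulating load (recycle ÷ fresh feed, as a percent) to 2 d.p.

Steady state: M = F + R.
R = M − F = 4263.3 − 790.3 = 3473.0 t/h
CL = 100·R/F = 100·3473.0/790.3 = 439.45 %

CL = 439.45 %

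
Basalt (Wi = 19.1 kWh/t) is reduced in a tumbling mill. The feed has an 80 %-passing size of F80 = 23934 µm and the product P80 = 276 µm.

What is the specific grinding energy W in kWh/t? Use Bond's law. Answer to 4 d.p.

W = 10.2623 kWh/t

W = 10·Wi·(P80^(-½) − F80^(-½))
1/√276 = 0.060193;  1/√23934 = 0.006464
W = 10·19.1·(0.060193 − 0.006464) = 10.2623 kWh/t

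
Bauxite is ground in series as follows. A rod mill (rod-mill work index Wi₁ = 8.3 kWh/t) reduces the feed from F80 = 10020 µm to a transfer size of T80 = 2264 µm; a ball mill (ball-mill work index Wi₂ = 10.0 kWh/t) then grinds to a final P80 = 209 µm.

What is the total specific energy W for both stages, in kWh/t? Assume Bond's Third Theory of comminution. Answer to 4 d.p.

Bond: W = 10·Wi·(1/√P80 − 1/√F80)
Stage 1 (10020→2264 µm, Wi₁=8.3): W₁ = 10·8.3·(0.021017 − 0.009990) = 0.9152 kWh/t
Stage 2 (2264→209 µm, Wi₂=10.0): W₂ = 10·10.0·(0.069171 − 0.021017) = 4.8155 kWh/t
W = W₁ + W₂ = 0.9152 + 4.8155 = 5.7307 kWh/t

W = 5.7307 kWh/t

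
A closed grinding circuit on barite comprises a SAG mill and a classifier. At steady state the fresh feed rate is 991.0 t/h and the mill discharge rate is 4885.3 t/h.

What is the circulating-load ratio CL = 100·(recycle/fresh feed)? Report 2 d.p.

CL = 392.97 %

Steady state: M = F + R.
R = M − F = 4885.3 − 991.0 = 3894.3 t/h
CL = 100·R/F = 100·3894.3/991.0 = 392.97 %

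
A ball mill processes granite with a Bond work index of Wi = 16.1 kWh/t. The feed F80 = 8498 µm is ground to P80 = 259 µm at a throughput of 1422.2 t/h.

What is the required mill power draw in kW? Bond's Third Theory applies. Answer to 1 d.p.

W = 10 Wi (1/√P80 − 1/√F80)  [Bond]
W = 10·16.1·(1/√259 − 1/√8498) = 10·16.1·(0.051289) = 8.2576 kWh/t
P_mill = W·ṁ = 8.2576·1422.2 = 11743.9 kW

P = 11743.9 kW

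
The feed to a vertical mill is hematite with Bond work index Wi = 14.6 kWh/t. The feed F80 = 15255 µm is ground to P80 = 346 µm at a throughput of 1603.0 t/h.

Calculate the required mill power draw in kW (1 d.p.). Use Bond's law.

W_Bond = 10·Wi·(1/√P₈₀ − 1/√F₈₀)
W = 10·14.6·(1/√346 − 1/√15255) = 10·14.6·(0.045664) = 6.6669 kWh/t
P_mill = W·ṁ = 6.6669·1603.0 = 10687.1 kW

P = 10687.1 kW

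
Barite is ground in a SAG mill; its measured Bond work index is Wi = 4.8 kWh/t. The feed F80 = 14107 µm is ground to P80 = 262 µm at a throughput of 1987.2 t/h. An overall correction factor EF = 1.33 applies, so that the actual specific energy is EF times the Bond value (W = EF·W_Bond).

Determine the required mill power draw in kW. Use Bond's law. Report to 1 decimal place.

Bond:  W = 10 Wi (1/√P − 1/√F)
W = 10·4.8·(1/√262 − 1/√14107) = 10·4.8·(0.053361) = 2.5613 kWh/t
W_actual = 1.33 × 2.5613 = 3.4066 kWh/t
Mill draw = 3.4066 × 1987.2 = 6769.5 kW

P = 6769.5 kW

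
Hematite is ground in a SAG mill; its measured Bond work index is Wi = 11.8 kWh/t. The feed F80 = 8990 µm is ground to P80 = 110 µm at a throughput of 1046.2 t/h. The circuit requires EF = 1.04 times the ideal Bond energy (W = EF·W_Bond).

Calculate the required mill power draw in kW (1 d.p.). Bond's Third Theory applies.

P = 10887.4 kW

W = 10 Wi (1/√P80 − 1/√F80)  [Bond]
W = 10·11.8·(1/√110 − 1/√8990) = 10·11.8·(0.084799) = 10.0063 kWh/t
Corrected W = EF·W_Bond = 1.04·10.0063 = 10.4066 kWh/t
P = W·T = 10.4066·1046.2 = 10887.4 kW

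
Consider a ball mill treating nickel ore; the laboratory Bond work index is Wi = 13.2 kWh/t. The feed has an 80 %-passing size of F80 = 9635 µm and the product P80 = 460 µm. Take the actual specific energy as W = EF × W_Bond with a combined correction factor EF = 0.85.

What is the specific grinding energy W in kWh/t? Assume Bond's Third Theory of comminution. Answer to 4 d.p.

W = 4.0883 kWh/t

W = 10·Wi·[P80^(−½) − F80^(−½)]
1/√460 = 0.046625;  1/√9635 = 0.010188
W = 10·13.2·(0.046625 − 0.010188) = 4.8098 kWh/t
With EF = 0.85: W = 4.8098·0.85 = 4.0883 kWh/t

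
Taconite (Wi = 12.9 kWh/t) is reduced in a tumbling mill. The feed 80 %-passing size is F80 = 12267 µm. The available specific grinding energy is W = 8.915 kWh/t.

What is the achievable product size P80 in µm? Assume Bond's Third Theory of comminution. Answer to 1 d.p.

P80 = 163.8 µm

W = 10 Wi / √P80 − 10 Wi / √F80
P80^(−½) = W/(10 Wi) + F80^(−½)
  = 8.9150/(10·12.9) + 1/√12267 = 0.069109 + 0.009029 = 0.078137
P80 = (1/0.078137)² = 12.7980² = 163.79 µm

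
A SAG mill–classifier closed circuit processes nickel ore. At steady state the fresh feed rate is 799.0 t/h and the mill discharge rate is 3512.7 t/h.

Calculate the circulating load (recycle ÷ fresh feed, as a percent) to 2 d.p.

Discharge = new feed + return, hence
R = M − F = 3512.7 − 799.0 = 2713.7 t/h
CL = 100·R/F = 100·2713.7/799.0 = 339.64 %

CL = 339.64 %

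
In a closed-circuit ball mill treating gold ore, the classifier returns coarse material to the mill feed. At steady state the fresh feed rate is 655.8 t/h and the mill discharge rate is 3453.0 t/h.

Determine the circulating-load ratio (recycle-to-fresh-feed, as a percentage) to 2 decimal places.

Discharge = new feed + return, hence
R = M − F = 3453.0 − 655.8 = 2797.2 t/h
CL = 100·R/F = 100·2797.2/655.8 = 426.53 %

CL = 426.53 %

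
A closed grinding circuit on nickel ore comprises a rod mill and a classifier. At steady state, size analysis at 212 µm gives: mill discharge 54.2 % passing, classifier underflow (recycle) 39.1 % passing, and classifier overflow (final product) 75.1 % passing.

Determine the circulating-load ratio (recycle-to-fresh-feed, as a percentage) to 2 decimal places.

CL = 138.41 %

Let r = R/F. Size balance at 212 µm:
r = (o − d)/(d − u)
r = (75.1 − 54.2)/(54.2 − 39.1) = 20.9/15.1 = 1.3841
CL = 100·r = 138.41 %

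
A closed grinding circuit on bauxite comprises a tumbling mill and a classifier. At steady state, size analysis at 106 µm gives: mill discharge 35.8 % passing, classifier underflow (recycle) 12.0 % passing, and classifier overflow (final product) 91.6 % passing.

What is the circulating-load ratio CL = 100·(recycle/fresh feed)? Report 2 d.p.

Let r = R/F. Size balance at 106 µm:
(1+r)·d = r·u + o ⇒ r = (o−d)/(d−u)
r = (91.6 − 35.8)/(35.8 − 12.0) = 55.8/23.8 = 2.3445
CL = 100·r = 234.45 %

CL = 234.45 %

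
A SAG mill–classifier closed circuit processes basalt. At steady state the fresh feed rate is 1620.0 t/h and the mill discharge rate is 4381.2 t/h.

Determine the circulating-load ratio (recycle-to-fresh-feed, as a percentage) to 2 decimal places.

M = F + R at steady state, so:
R = M − F = 4381.2 − 1620.0 = 2761.2 t/h
CL = 100·R/F = 100·2761.2/1620.0 = 170.44 %

CL = 170.44 %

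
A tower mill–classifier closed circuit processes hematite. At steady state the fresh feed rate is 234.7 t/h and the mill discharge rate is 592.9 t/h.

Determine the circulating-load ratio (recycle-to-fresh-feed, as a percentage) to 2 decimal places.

Steady state: M = F + R.
R = M − F = 592.9 − 234.7 = 358.2 t/h
CL = 100·R/F = 100·358.2/234.7 = 152.62 %

CL = 152.62 %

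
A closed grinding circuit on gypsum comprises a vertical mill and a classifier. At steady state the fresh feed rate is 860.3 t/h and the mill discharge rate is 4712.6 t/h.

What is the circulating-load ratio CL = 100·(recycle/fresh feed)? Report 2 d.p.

CL = 447.79 %

Discharge = new feed + return, hence
R = M − F = 4712.6 − 860.3 = 3852.3 t/h
CL = 100·R/F = 100·3852.3/860.3 = 447.79 %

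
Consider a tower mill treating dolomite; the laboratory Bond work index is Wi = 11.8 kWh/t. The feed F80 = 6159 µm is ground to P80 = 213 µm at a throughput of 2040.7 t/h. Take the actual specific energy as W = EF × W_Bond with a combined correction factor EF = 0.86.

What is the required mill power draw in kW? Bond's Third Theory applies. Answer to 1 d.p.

Bond: W = 10·Wi·(1/√P80 − 1/√F80)
W = 10·11.8·(1/√213 − 1/√6159) = 10·11.8·(0.055777) = 6.5816 kWh/t
Corrected W = EF·W_Bond = 0.86·6.5816 = 5.6602 kWh/t
P_mill = W·ṁ = 5.6602·2040.7 = 11550.8 kW

P = 11550.8 kW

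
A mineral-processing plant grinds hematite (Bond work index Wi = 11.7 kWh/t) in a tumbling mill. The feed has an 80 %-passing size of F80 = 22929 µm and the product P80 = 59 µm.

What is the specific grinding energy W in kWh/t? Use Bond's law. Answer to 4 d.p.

W = 14.4594 kWh/t

W = 10 Wi / √P80 − 10 Wi / √F80
1/√59 = 0.130189;  1/√22929 = 0.006604
W = 10·11.7·(0.130189 − 0.006604) = 14.4594 kWh/t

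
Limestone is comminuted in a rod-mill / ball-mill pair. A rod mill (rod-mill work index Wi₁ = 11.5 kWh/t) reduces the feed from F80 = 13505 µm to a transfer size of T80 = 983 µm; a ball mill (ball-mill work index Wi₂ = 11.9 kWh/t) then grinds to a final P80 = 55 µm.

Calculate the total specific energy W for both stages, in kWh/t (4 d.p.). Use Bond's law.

W = 10·Wi·[P80^(−½) − F80^(−½)]
Stage 1 (13505→983 µm, Wi₁=11.5): W₁ = 10·11.5·(0.031895 − 0.008605) = 2.6784 kWh/t
Stage 2 (983→55 µm, Wi₂=11.9): W₂ = 10·11.9·(0.134840 − 0.031895) = 12.2504 kWh/t
W = W₁ + W₂ = 2.6784 + 12.2504 = 14.9288 kWh/t

W = 14.9288 kWh/t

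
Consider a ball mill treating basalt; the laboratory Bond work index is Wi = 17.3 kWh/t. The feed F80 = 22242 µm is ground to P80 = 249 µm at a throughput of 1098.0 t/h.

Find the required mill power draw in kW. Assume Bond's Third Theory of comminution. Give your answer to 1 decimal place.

P = 10764.2 kW

Bond: W = 10·Wi·(1/√P80 − 1/√F80)
W = 10·17.3·(1/√249 − 1/√22242) = 10·17.3·(0.056667) = 9.8034 kWh/t
Power = W × throughput = 9.8034 kWh/t × 1098.0 t/h = 10764.2 kW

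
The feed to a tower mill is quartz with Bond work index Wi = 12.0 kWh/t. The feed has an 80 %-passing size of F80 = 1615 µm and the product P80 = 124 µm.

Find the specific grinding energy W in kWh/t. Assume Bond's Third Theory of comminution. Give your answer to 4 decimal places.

W = 7.7903 kWh/t

W = 10·Wi·[P80^(−½) − F80^(−½)]
1/√124 = 0.089803;  1/√1615 = 0.024884
W = 10·12.0·(0.089803 − 0.024884) = 7.7903 kWh/t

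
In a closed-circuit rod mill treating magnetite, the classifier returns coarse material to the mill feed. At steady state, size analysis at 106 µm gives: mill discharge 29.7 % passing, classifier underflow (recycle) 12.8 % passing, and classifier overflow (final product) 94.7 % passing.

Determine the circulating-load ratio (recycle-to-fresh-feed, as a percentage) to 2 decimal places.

Mass balance on the −106 µm fraction:
(1+r)·d = r·u + o ⇒ r = (o−d)/(d−u)
r = (94.7 − 29.7)/(29.7 − 12.8) = 65.0/16.9 = 3.8462
CL = 100·r = 384.62 %

CL = 384.62 %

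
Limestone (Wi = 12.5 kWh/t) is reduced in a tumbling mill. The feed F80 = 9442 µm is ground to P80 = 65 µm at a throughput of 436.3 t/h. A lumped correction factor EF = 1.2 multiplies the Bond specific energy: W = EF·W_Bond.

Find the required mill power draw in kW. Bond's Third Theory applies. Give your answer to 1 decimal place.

P = 7443.9 kW

W = 10 Wi (1/√P80 − 1/√F80)  [Bond]
W = 10·12.5·(1/√65 − 1/√9442) = 10·12.5·(0.113743) = 14.2179 kWh/t
Corrected W = EF·W_Bond = 1.2·14.2179 = 17.0615 kWh/t
P_mill = W·ṁ = 17.0615·436.3 = 7443.9 kW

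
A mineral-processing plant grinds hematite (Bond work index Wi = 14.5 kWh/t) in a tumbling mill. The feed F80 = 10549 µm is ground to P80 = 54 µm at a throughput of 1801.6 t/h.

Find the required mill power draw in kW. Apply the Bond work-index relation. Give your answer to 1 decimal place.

W = 10 Wi / √P80 − 10 Wi / √F80
W = 10·14.5·(1/√54 − 1/√10549) = 10·14.5·(0.126346) = 18.3202 kWh/t
P_mill = W·ṁ = 18.3202·1801.6 = 33005.7 kW

P = 33005.7 kW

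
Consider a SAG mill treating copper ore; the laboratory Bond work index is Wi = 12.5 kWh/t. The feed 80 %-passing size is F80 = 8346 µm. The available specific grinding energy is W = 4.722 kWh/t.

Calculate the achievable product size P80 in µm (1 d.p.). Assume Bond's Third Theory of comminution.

P80 = 421.3 µm

W = 10·Wi·(P80^(-½) − F80^(-½))
⇒ 1/√P80 = W/(10 Wi) + 1/√F80
  = 4.7220/(10·12.5) + 1/√8346 = 0.037776 + 0.010946 = 0.048722
P80 = (1/0.048722)² = 20.5246² = 421.26 µm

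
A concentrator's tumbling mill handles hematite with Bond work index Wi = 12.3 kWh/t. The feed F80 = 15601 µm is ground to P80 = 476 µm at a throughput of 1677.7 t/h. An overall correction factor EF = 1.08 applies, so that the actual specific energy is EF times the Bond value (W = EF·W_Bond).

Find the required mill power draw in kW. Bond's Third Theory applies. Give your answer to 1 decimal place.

W = 10·Wi·[P80^(−½) − F80^(−½)]
W = 10·12.3·(1/√476 − 1/√15601) = 10·12.3·(0.037829) = 4.6529 kWh/t
W_actual = 1.08 × 4.6529 = 5.0252 kWh/t
Mill draw = 5.0252 × 1677.7 = 8430.7 kW

P = 8430.7 kW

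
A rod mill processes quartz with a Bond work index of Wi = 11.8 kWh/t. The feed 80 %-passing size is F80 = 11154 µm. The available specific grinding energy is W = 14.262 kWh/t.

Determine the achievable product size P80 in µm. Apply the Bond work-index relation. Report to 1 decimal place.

W = 10·Wi·[P80^(−½) − F80^(−½)]
P80^(−½) = W/(10 Wi) + F80^(−½)
  = 14.2620/(10·11.8) + 1/√11154 = 0.120864 + 0.009469 = 0.130333
P80 = (1/0.130333)² = 7.6727² = 58.87 µm

P80 = 58.9 µm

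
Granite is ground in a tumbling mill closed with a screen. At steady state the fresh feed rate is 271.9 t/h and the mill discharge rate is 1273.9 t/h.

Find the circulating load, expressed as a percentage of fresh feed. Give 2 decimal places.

CL = 368.52 %

Mill node: discharge = fresh + recycle.
R = M − F = 1273.9 − 271.9 = 1002.0 t/h
CL = 100·R/F = 100·1002.0/271.9 = 368.52 %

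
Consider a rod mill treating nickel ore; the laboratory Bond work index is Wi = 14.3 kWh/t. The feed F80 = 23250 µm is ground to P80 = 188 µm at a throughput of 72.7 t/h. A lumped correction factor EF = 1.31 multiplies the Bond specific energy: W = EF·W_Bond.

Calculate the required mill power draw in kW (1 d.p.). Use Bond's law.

P = 903.9 kW

W_Bond = 10·Wi·(1/√P₈₀ − 1/√F₈₀)
W = 10·14.3·(1/√188 − 1/√23250) = 10·14.3·(0.066374) = 9.4915 kWh/t
Corrected W = EF·W_Bond = 1.31·9.4915 = 12.4339 kWh/t
Power = W × throughput = 12.4339 kWh/t × 72.7 t/h = 903.9 kW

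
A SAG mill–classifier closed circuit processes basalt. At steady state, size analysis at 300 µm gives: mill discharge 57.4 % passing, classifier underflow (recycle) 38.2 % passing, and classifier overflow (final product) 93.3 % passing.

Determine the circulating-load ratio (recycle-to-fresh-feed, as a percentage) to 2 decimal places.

CL = 186.98 %

Let r = R/F. Size balance at 300 µm:
d + r·d = r·u + o → r(d−u) = o−d
r = (93.3 − 57.4)/(57.4 − 38.2) = 35.9/19.2 = 1.8698
CL = 100·r = 186.98 %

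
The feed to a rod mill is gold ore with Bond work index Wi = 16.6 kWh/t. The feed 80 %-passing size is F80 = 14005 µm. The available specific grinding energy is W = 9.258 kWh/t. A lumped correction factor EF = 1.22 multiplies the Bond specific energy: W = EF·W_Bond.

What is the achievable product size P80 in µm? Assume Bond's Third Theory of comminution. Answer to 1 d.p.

P80 = 340.9 µm

W = 10·Wi·(P80^(-½) − F80^(-½))
W_Bond = W / EF = 9.258 / 1.22 = 7.5885 kWh/t
P80^-0.5 = F80^-0.5 + W_Bond/(10 Wi)
  = 7.5885/(10·16.6) + 1/√14005 = 0.045714 + 0.008450 = 0.054164
P80 = (1/0.054164)² = 18.4624² = 340.86 µm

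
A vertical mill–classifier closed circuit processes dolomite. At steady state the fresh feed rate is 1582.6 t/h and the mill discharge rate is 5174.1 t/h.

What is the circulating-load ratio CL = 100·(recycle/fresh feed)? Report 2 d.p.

CL = 226.94 %

Discharge = new feed + return, hence
R = M − F = 5174.1 − 1582.6 = 3591.5 t/h
CL = 100·R/F = 100·3591.5/1582.6 = 226.94 %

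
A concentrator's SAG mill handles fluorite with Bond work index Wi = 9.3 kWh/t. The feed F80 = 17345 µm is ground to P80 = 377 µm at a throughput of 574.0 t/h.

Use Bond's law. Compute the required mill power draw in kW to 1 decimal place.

W = 10·Wi·(P80^(-½) − F80^(-½))
W = 10·9.3·(1/√377 − 1/√17345) = 10·9.3·(0.043910) = 4.0836 kWh/t
Mill draw = 4.0836 × 574.0 = 2344.0 kW

P = 2344.0 kW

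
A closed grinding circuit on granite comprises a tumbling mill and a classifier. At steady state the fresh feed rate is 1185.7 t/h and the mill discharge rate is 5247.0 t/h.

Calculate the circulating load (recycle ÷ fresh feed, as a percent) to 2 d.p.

CL = 342.52 %

M = F + R at steady state, so:
R = M − F = 5247.0 − 1185.7 = 4061.3 t/h
CL = 100·R/F = 100·4061.3/1185.7 = 342.52 %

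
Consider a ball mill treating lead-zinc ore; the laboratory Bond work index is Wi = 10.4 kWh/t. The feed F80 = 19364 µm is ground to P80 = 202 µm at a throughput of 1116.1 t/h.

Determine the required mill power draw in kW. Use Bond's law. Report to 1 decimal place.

P = 7332.8 kW

W = 10 Wi / √P80 − 10 Wi / √F80
W = 10·10.4·(1/√202 − 1/√19364) = 10·10.4·(0.063174) = 6.5700 kWh/t
Mill draw = 6.5700 × 1116.1 = 7332.8 kW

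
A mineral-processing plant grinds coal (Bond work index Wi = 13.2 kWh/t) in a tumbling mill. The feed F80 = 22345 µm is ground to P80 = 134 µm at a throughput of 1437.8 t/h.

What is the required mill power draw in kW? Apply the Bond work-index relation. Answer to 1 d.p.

Bond:  W = 10 Wi (1/√P − 1/√F)
W = 10·13.2·(1/√134 − 1/√22345) = 10·13.2·(0.079697) = 10.5200 kWh/t
P = W·T = 10.5200·1437.8 = 15125.7 kW

P = 15125.7 kW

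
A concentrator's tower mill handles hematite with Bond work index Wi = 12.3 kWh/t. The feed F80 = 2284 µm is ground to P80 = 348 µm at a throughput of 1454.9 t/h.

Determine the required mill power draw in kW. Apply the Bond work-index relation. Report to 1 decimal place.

P = 5848.4 kW

W = 10·Wi·(P80^(-½) − F80^(-½))
W = 10·12.3·(1/√348 − 1/√2284) = 10·12.3·(0.032681) = 4.0198 kWh/t
P_mill = W·ṁ = 4.0198·1454.9 = 5848.4 kW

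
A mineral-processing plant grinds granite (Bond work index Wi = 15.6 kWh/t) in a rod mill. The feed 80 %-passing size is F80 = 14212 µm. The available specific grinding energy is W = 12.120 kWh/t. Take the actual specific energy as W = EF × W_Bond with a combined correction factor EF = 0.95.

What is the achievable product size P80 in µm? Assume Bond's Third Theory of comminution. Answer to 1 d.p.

W = 10 Wi / √P80 − 10 Wi / √F80
W_Bond = W / EF = 12.120 / 0.95 = 12.7579 kWh/t
1/√P80 = 1/√F80 + W_Bond/(10·Wi)
  = 12.7579/(10·15.6) + 1/√14212 = 0.081781 + 0.008388 = 0.090170
P80 = (1/0.090170)² = 11.0902² = 122.99 µm

P80 = 123.0 µm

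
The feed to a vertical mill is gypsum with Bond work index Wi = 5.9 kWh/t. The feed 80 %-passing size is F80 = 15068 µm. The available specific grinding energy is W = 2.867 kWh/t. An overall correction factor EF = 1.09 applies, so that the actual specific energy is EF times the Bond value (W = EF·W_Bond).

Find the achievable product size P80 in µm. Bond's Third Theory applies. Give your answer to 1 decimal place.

P80 = 359.7 µm

W_Bond = 10·Wi·(1/√P₈₀ − 1/√F₈₀)
W_Bond = W / EF = 2.867 / 1.09 = 2.6303 kWh/t
⇒ 1/√P80 = W_Bond/(10 Wi) + 1/√F80
  = 2.6303/(10·5.9) + 1/√15068 = 0.044581 + 0.008147 = 0.052727
P80 = (1/0.052727)² = 18.9655² = 359.69 µm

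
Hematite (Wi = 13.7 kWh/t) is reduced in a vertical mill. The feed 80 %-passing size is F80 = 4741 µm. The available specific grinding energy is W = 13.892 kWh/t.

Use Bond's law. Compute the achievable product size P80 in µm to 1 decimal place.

W = 10 Wi (1/√P80 − 1/√F80)  [Bond]
P80^(−½) = W/(10 Wi) + F80^(−½)
  = 13.8920/(10·13.7) + 1/√4741 = 0.101401 + 0.014523 = 0.115925
P80 = (1/0.115925)² = 8.6263² = 74.41 µm

P80 = 74.4 µm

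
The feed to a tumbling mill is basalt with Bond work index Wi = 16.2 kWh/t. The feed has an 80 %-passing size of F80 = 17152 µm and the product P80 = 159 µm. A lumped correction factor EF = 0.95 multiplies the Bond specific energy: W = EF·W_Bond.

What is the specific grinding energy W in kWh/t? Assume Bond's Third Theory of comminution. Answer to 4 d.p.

W = 10 Wi (P80^-0.5 − F80^-0.5)
1/√159 = 0.079305;  1/√17152 = 0.007636
W = 10·16.2·(0.079305 − 0.007636) = 11.6105 kWh/t
With EF = 0.95: W = 11.6105·0.95 = 11.0299 kWh/t

W = 11.0299 kWh/t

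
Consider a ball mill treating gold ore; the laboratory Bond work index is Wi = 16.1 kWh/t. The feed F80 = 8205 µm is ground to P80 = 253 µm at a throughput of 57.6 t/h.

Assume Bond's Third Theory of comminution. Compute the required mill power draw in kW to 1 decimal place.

Bond: W = 10·Wi·(1/√P80 − 1/√F80)
W = 10·16.1·(1/√253 − 1/√8205) = 10·16.1·(0.051830) = 8.3446 kWh/t
Power = W × throughput = 8.3446 kWh/t × 57.6 t/h = 480.6 kW

P = 480.6 kW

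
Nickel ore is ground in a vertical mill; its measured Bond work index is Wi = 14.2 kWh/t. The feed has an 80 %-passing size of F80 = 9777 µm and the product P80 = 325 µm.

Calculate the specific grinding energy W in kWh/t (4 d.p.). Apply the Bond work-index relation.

W = 6.4406 kWh/t

W_Bond = 10·Wi·(1/√P₈₀ − 1/√F₈₀)
1/√325 = 0.055470;  1/√9777 = 0.010113
W = 10·14.2·(0.055470 − 0.010113) = 6.4406 kWh/t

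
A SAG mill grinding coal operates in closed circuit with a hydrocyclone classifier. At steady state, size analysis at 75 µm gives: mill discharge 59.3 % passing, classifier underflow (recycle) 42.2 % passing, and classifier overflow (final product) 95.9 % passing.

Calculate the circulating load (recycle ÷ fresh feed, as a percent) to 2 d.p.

CL = 214.04 %

Let r = R/F. Size balance at 75 µm:
d + r·d = r·u + o → r(d−u) = o−d
r = (95.9 − 59.3)/(59.3 − 42.2) = 36.6/17.1 = 2.1404
CL = 100·r = 214.04 %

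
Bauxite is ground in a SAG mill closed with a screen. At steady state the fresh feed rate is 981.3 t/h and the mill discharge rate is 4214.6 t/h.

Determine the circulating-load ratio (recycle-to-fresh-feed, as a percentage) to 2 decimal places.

CL = 329.49 %

Steady state: M = F + R.
R = M − F = 4214.6 − 981.3 = 3233.3 t/h
CL = 100·R/F = 100·3233.3/981.3 = 329.49 %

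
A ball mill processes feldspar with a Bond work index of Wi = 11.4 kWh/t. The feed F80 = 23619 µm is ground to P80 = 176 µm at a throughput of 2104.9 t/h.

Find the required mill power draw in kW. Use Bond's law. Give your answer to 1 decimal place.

Bond:  W = 10 Wi (1/√P − 1/√F)
W = 10·11.4·(1/√176 − 1/√23619) = 10·11.4·(0.068871) = 7.8513 kWh/t
P_mill = W·ṁ = 7.8513·2104.9 = 16526.2 kW

P = 16526.2 kW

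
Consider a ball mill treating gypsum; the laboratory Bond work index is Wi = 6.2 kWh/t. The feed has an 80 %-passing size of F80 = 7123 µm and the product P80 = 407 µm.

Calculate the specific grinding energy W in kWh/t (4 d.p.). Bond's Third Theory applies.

W = 10 Wi / √P80 − 10 Wi / √F80
1/√407 = 0.049568;  1/√7123 = 0.011849
W = 10·6.2·(0.049568 − 0.011849) = 2.3386 kWh/t

W = 2.3386 kWh/t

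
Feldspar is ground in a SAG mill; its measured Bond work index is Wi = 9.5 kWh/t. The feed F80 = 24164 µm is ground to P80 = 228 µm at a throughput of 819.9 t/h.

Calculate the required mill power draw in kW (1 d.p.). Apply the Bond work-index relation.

W = 10 Wi (1/√P80 − 1/√F80)  [Bond]
W = 10·9.5·(1/√228 − 1/√24164) = 10·9.5·(0.059794) = 5.6804 kWh/t
Power = W × throughput = 5.6804 kWh/t × 819.9 t/h = 4657.4 kW

P = 4657.4 kW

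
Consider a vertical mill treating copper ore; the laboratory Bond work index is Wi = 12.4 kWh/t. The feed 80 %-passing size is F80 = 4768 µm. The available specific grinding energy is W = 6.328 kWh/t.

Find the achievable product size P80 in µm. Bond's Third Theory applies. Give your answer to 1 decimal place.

W_Bond = 10·Wi·(1/√P₈₀ − 1/√F₈₀)
P80^-0.5 = F80^-0.5 + W/(10 Wi)
  = 6.3280/(10·12.4) + 1/√4768 = 0.051032 + 0.014482 = 0.065514
P80 = (1/0.065514)² = 15.2638² = 232.98 µm

P80 = 233.0 µm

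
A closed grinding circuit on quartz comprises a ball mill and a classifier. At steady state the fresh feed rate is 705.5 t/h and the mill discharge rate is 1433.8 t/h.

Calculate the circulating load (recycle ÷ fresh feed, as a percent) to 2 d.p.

Discharge = new feed + return, hence
R = M − F = 1433.8 − 705.5 = 728.3 t/h
CL = 100·R/F = 100·728.3/705.5 = 103.23 %

CL = 103.23 %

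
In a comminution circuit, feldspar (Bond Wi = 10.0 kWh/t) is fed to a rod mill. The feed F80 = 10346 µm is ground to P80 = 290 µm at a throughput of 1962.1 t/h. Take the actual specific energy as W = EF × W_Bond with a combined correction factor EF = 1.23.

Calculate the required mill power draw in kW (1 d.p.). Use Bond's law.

Bond:  W = 10 Wi (1/√P − 1/√F)
W = 10·10.0·(1/√290 − 1/√10346) = 10·10.0·(0.048891) = 4.8891 kWh/t
W_actual = 1.23 × 4.8891 = 6.0136 kWh/t
P_mill = W·ṁ = 6.0136·1962.1 = 11799.2 kW

P = 11799.2 kW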